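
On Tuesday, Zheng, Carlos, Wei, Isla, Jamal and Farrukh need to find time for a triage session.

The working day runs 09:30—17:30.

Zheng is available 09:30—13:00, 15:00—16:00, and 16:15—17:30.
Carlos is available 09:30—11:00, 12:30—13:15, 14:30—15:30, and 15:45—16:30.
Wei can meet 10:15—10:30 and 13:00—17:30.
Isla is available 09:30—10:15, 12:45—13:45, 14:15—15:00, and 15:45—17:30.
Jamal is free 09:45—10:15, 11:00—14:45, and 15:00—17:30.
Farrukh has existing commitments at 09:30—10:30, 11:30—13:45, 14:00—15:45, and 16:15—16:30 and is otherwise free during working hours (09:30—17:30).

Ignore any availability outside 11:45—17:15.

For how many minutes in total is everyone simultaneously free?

Farrukh free within 09:30–17:30: 10:30–11:30, 13:45–14:00, 15:45–16:15, 16:30–17:30.
Zheng ∩ Carlos: 09:30–11:00, 12:30–13:00, 15:00–15:30, 15:45–16:00, 16:15–16:30.
Zheng ∩ Carlos ∩ Wei: 10:15–10:30, 15:00–15:30, 15:45–16:00, 16:15–16:30.
Zheng ∩ Carlos ∩ Wei ∩ Isla: 15:45–16:00, 16:15–16:30.
Zheng ∩ Carlos ∩ Wei ∩ Isla ∩ Jamal: 15:45–16:00, 16:15–16:30.
Zheng ∩ Carlos ∩ Wei ∩ Isla ∩ Jamal ∩ Farrukh: 15:45–16:00.
Restricted to 11:45–17:15: 15:45–16:00.
Total common minutes: 15.

15 minutes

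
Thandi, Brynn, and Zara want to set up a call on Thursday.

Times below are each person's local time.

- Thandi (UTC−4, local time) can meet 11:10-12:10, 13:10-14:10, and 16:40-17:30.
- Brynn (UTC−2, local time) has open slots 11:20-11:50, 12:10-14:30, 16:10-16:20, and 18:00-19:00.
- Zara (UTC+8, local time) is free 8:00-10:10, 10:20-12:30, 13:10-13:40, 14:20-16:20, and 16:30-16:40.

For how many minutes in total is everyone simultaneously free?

0 minutes

Thandi → UTC: 15:10–16:10, 17:10–18:10, 20:40–21:30.
Brynn → UTC: 13:20–13:50, 14:10–16:30, 18:10–18:20, 20:00–21:00.
Zara → UTC: 00:00–02:10, 02:20–04:30, 05:10–05:40, 06:20–08:20, 08:30–08:40.
Thandi ∩ Brynn: 15:10–16:10, 20:40–21:00.
Thandi ∩ Brynn ∩ Zara: (none).
Total common minutes: 0.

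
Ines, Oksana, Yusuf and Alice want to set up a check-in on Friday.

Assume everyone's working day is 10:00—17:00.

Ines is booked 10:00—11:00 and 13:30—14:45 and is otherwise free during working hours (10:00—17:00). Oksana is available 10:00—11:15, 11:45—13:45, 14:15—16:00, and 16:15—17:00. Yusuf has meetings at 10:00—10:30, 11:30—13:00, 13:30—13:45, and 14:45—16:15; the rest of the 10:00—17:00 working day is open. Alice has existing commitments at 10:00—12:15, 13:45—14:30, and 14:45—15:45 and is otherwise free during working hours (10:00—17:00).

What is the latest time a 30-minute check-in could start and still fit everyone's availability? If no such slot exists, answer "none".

Ines free within 10:00–17:00: 11:00–13:30, 14:45–17:00.
Yusuf free within 10:00–17:00: 10:30–11:30, 13:00–13:30, 13:45–14:45, 16:15–17:00.
Alice free within 10:00–17:00: 12:15–13:45, 14:30–14:45, 15:45–17:00.
Ines ∩ Oksana: 11:00–11:15, 11:45–13:30, 14:45–16:00, 16:15–17:00.
Ines ∩ Oksana ∩ Yusuf: 11:00–11:15, 13:00–13:30, 16:15–17:00.
Ines ∩ Oksana ∩ Yusuf ∩ Alice: 13:00–13:30, 16:15–17:00.
Windows ≥ 30 min: 13:00–13:30, 16:15–17:00.
Latest start in the last window 16:15–17:00 is 17:00 − 30 min = 16:30.

16:30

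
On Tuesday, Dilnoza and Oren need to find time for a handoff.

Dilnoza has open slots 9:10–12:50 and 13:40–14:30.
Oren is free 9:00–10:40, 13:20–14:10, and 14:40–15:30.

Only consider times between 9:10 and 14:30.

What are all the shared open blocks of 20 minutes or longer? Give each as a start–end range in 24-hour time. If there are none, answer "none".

Dilnoza ∩ Oren: 09:10–10:40, 13:40–14:10.
Restricted to 09:10–14:30: 09:10–10:40, 13:40–14:10.
Windows ≥ 20 min: 09:10–10:40, 13:40–14:10.

09:10–10:40, 13:40–14:10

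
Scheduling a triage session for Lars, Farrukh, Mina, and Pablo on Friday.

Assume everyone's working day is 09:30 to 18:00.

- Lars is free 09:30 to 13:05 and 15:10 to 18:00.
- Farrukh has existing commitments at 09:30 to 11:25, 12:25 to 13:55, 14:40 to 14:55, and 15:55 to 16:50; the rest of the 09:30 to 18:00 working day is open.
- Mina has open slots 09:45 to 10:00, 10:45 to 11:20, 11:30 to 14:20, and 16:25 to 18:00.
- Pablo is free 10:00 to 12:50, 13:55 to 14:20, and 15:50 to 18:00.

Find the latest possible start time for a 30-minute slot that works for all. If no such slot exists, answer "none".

Farrukh free within 09:30–18:00: 11:25–12:25, 13:55–14:40, 14:55–15:55, 16:50–18:00.
Lars ∩ Farrukh: 11:25–12:25, 15:10–15:55, 16:50–18:00.
Lars ∩ Farrukh ∩ Mina: 11:30–12:25, 16:50–18:00.
Lars ∩ Farrukh ∩ Mina ∩ Pablo: 11:30–12:25, 16:50–18:00.
Windows ≥ 30 min: 11:30–12:25, 16:50–18:00.
Latest start in the last window 16:50–18:00 is 18:00 − 30 min = 17:30.

17:30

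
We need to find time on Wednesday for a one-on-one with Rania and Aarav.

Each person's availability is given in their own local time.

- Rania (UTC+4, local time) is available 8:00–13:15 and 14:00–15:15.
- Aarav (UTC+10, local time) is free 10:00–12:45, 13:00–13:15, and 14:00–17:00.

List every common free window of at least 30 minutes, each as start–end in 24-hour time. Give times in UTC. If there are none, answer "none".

Rania → UTC: 04:00–09:15, 10:00–11:15.
Aarav → UTC: 00:00–02:45, 03:00–03:15, 04:00–07:00.
Rania ∩ Aarav: 04:00–07:00.
Windows ≥ 30 min: 04:00–07:00.

04:00–07:00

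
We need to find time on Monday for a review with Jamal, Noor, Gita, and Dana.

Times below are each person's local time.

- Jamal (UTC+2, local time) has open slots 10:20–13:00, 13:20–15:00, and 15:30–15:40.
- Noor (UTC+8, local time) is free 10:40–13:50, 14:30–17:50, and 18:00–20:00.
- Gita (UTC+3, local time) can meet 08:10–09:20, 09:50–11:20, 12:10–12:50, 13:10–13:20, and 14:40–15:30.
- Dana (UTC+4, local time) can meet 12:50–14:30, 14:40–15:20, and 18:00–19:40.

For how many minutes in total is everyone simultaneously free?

50 minutes

Jamal → UTC: 08:20–11:00, 11:20–13:00, 13:30–13:40.
Noor → UTC: 02:40–05:50, 06:30–09:50, 10:00–12:00.
Gita → UTC: 05:10–06:20, 06:50–08:20, 09:10–09:50, 10:10–10:20, 11:40–12:30.
Dana → UTC: 08:50–10:30, 10:40–11:20, 14:00–15:40.
Jamal ∩ Noor: 08:20–09:50, 10:00–11:00, 11:20–12:00.
Jamal ∩ Noor ∩ Gita: 09:10–09:50, 10:10–10:20, 11:40–12:00.
Jamal ∩ Noor ∩ Gita ∩ Dana: 09:10–09:50, 10:10–10:20.
Total common minutes: 40 + 10 = 50.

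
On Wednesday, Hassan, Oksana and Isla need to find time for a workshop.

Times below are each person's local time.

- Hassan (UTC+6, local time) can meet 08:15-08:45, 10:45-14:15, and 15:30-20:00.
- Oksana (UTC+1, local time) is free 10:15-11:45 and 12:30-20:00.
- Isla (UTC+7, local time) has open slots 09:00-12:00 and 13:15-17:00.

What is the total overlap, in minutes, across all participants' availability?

Hassan → UTC: 02:15–02:45, 04:45–08:15, 09:30–14:00.
Oksana → UTC: 09:15–10:45, 11:30–19:00.
Isla → UTC: 02:00–05:00, 06:15–10:00.
Hassan ∩ Oksana: 09:30–10:45, 11:30–14:00.
Hassan ∩ Oksana ∩ Isla: 09:30–10:00.
Total common minutes: 30.

30 minutes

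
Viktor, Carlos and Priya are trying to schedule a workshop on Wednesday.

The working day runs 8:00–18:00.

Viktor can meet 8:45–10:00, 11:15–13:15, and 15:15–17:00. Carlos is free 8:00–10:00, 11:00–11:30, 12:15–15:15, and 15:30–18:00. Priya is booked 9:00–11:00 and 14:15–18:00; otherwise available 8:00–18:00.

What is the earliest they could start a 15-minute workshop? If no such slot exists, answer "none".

08:45

Priya free within 08:00–18:00: 08:00–09:00, 11:00–14:15.
Viktor ∩ Carlos: 08:45–10:00, 11:15–11:30, 12:15–13:15, 15:30–17:00.
Viktor ∩ Carlos ∩ Priya: 08:45–09:00, 11:15–11:30, 12:15–13:15.
Windows ≥ 15 min: 08:45–09:00, 11:15–11:30, 12:15–13:15.
Earliest such window starts at 08:45.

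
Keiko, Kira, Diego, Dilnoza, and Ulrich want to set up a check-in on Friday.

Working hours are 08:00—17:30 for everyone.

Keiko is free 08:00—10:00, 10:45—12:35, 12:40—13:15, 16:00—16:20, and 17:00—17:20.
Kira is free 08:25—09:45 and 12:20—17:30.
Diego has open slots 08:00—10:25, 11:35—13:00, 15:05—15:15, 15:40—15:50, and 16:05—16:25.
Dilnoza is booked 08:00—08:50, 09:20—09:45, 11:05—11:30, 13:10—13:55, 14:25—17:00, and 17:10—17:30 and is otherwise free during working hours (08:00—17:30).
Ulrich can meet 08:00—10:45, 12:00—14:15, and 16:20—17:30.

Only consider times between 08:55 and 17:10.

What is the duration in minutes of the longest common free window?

Dilnoza free within 08:00–17:30: 08:50–09:20, 09:45–11:05, 11:30–13:10, 13:55–14:25, 17:00–17:10.
Keiko ∩ Kira: 08:25–09:45, 12:20–12:35, 12:40–13:15, 16:00–16:20, 17:00–17:20.
Keiko ∩ Kira ∩ Diego: 08:25–09:45, 12:20–12:35, 12:40–13:00, 16:05–16:20.
Keiko ∩ Kira ∩ Diego ∩ Dilnoza: 08:50–09:20, 12:20–12:35, 12:40–13:00.
Keiko ∩ Kira ∩ Diego ∩ Dilnoza ∩ Ulrich: 08:50–09:20, 12:20–12:35, 12:40–13:00.
Restricted to 08:55–17:10: 08:55–09:20, 12:20–12:35, 12:40–13:00.
Common window lengths: 25, 15, 20 min; longest is 25.

25 minutes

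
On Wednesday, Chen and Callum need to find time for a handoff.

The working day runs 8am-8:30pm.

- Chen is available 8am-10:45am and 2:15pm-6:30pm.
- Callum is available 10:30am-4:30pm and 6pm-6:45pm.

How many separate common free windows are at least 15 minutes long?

Chen ∩ Callum: 10:30–10:45, 14:15–16:30, 18:00–18:30.
Windows ≥ 15 min: 10:30–10:45, 14:15–16:30, 18:00–18:30.
That's 3 windows.

3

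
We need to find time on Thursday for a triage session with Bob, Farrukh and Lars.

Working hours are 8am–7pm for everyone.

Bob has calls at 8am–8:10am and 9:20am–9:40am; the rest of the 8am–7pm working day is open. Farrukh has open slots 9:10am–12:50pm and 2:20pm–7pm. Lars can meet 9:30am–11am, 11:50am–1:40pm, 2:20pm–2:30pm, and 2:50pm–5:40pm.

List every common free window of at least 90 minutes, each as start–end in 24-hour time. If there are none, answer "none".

14:50–17:40

Bob free within 08:00–19:00: 08:10–09:20, 09:40–19:00.
Bob ∩ Farrukh: 09:10–09:20, 09:40–12:50, 14:20–19:00.
Bob ∩ Farrukh ∩ Lars: 09:40–11:00, 11:50–12:50, 14:20–14:30, 14:50–17:40.
Windows ≥ 90 min: 14:50–17:40.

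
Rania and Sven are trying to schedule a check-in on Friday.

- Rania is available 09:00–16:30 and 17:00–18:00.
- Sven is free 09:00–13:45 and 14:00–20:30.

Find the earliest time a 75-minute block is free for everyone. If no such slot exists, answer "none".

09:00

Rania ∩ Sven: 09:00–13:45, 14:00–16:30, 17:00–18:00.
Windows ≥ 75 min: 09:00–13:45, 14:00–16:30.
Earliest such window starts at 09:00.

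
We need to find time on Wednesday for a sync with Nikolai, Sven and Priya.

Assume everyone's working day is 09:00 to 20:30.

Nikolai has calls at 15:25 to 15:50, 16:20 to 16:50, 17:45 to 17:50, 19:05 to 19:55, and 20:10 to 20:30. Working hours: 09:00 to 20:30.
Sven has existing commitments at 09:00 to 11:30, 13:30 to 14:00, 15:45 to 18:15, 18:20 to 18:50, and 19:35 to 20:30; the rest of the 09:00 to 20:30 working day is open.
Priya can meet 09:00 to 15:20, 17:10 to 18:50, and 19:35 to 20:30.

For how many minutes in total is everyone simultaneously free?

Nikolai free within 09:00–20:30: 09:00–15:25, 15:50–16:20, 16:50–17:45, 17:50–19:05, 19:55–20:10.
Sven free within 09:00–20:30: 11:30–13:30, 14:00–15:45, 18:15–18:20, 18:50–19:35.
Nikolai ∩ Sven: 11:30–13:30, 14:00–15:25, 18:15–18:20, 18:50–19:05.
Nikolai ∩ Sven ∩ Priya: 11:30–13:30, 14:00–15:20, 18:15–18:20.
Total common minutes: 120 + 80 + 5 = 205.

205 minutes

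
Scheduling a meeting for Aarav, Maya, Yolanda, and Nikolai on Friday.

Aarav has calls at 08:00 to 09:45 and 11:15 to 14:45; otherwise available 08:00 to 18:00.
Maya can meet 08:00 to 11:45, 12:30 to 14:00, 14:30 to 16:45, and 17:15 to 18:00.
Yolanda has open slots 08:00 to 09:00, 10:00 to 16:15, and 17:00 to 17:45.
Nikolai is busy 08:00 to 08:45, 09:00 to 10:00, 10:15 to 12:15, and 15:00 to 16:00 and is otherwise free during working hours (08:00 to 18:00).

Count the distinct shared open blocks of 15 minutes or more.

4

Aarav free within 08:00–18:00: 09:45–11:15, 14:45–18:00.
Nikolai free within 08:00–18:00: 08:45–09:00, 10:00–10:15, 12:15–15:00, 16:00–18:00.
Aarav ∩ Maya: 09:45–11:15, 14:45–16:45, 17:15–18:00.
Aarav ∩ Maya ∩ Yolanda: 10:00–11:15, 14:45–16:15, 17:15–17:45.
Aarav ∩ Maya ∩ Yolanda ∩ Nikolai: 10:00–10:15, 14:45–15:00, 16:00–16:15, 17:15–17:45.
Windows ≥ 15 min: 10:00–10:15, 14:45–15:00, 16:00–16:15, 17:15–17:45.
That's 4 windows.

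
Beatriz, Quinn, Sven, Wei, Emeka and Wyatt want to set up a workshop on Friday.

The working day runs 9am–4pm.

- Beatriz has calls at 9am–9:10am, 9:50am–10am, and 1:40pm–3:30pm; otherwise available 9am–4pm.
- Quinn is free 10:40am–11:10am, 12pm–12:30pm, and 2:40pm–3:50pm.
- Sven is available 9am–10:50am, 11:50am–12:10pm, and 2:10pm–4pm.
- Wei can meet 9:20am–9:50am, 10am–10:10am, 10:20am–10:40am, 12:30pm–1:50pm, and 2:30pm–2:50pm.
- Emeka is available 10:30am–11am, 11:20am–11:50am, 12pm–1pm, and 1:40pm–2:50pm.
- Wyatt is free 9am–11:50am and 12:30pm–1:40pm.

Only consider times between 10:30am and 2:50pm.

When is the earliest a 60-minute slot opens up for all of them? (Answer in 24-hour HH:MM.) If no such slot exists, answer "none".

Beatriz free within 09:00–16:00: 09:10–09:50, 10:00–13:40, 15:30–16:00.
Beatriz ∩ Quinn: 10:40–11:10, 12:00–12:30, 15:30–15:50.
Beatriz ∩ Quinn ∩ Sven: 10:40–10:50, 12:00–12:10, 15:30–15:50.
Beatriz ∩ Quinn ∩ Sven ∩ Wei: (none).
Beatriz ∩ Quinn ∩ Sven ∩ Wei ∩ Emeka: (none).
Beatriz ∩ Quinn ∩ Sven ∩ Wei ∩ Emeka ∩ Wyatt: (none).
Restricted to 10:30–14:50: (none).
Windows ≥ 60 min: (none).

none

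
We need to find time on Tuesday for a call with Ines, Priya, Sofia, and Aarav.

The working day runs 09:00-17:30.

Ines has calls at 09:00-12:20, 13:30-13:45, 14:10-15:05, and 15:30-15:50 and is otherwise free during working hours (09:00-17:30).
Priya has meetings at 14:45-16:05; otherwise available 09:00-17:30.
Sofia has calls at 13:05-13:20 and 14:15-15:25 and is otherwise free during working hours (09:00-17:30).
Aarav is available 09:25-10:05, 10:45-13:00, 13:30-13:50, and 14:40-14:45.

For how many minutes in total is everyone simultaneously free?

Ines free within 09:00–17:30: 12:20–13:30, 13:45–14:10, 15:05–15:30, 15:50–17:30.
Priya free within 09:00–17:30: 09:00–14:45, 16:05–17:30.
Sofia free within 09:00–17:30: 09:00–13:05, 13:20–14:15, 15:25–17:30.
Ines ∩ Priya: 12:20–13:30, 13:45–14:10, 16:05–17:30.
Ines ∩ Priya ∩ Sofia: 12:20–13:05, 13:20–13:30, 13:45–14:10, 16:05–17:30.
Ines ∩ Priya ∩ Sofia ∩ Aarav: 12:20–13:00, 13:45–13:50.
Total common minutes: 40 + 5 = 45.

45 minutes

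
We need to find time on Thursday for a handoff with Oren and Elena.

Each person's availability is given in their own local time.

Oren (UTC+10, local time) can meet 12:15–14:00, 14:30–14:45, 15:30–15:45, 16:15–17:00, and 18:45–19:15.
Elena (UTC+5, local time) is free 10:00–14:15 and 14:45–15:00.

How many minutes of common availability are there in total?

Oren → UTC: 02:15–04:00, 04:30–04:45, 05:30–05:45, 06:15–07:00, 08:45–09:15.
Elena → UTC: 05:00–09:15, 09:45–10:00.
Oren ∩ Elena: 05:30–05:45, 06:15–07:00, 08:45–09:15.
Total common minutes: 15 + 45 + 30 = 90.

90 minutes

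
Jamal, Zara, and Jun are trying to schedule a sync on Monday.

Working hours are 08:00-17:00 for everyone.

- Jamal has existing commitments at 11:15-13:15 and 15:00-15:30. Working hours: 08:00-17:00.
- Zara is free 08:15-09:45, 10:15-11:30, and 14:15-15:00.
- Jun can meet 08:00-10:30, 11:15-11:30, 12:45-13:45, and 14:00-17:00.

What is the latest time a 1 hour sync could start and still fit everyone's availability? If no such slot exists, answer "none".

Jamal free within 08:00–17:00: 08:00–11:15, 13:15–15:00, 15:30–17:00.
Jamal ∩ Zara: 08:15–09:45, 10:15–11:15, 14:15–15:00.
Jamal ∩ Zara ∩ Jun: 08:15–09:45, 10:15–10:30, 14:15–15:00.
Windows ≥ 60 min: 08:15–09:45.
Latest start in the last window 08:15–09:45 is 09:45 − 60 min = 08:45.

08:45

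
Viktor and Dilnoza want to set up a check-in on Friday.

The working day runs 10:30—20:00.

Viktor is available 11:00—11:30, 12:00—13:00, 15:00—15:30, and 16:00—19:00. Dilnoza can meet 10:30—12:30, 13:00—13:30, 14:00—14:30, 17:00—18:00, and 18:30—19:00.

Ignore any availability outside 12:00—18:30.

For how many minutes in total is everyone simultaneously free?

90 minutes

Viktor ∩ Dilnoza: 11:00–11:30, 12:00–12:30, 17:00–18:00, 18:30–19:00.
Restricted to 12:00–18:30: 12:00–12:30, 17:00–18:00.
Total common minutes: 30 + 60 = 90.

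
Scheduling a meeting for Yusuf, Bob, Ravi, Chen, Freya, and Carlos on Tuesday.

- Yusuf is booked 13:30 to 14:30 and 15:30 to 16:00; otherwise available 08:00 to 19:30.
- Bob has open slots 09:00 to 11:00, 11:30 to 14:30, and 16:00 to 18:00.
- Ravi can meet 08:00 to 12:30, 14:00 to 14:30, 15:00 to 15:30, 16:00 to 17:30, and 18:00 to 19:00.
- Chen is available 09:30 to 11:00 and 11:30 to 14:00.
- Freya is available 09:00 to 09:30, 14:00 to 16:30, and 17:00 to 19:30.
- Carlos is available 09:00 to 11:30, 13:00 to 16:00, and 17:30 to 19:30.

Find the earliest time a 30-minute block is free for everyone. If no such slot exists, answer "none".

Yusuf free within 08:00–19:30: 08:00–13:30, 14:30–15:30, 16:00–19:30.
Yusuf ∩ Bob: 09:00–11:00, 11:30–13:30, 16:00–18:00.
Yusuf ∩ Bob ∩ Ravi: 09:00–11:00, 11:30–12:30, 16:00–17:30.
Yusuf ∩ Bob ∩ Ravi ∩ Chen: 09:30–11:00, 11:30–12:30.
Yusuf ∩ Bob ∩ Ravi ∩ Chen ∩ Freya: (none).
Yusuf ∩ Bob ∩ Ravi ∩ Chen ∩ Freya ∩ Carlos: (none).
Windows ≥ 30 min: (none).

none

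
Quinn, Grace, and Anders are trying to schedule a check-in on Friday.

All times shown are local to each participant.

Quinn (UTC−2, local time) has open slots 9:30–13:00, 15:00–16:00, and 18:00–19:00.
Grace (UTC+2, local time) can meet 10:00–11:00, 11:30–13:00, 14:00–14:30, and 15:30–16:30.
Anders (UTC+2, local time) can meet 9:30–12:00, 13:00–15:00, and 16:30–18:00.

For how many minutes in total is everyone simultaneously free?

30 minutes

Quinn → UTC: 11:30–15:00, 17:00–18:00, 20:00–21:00.
Grace → UTC: 08:00–09:00, 09:30–11:00, 12:00–12:30, 13:30–14:30.
Anders → UTC: 07:30–10:00, 11:00–13:00, 14:30–16:00.
Quinn ∩ Grace: 12:00–12:30, 13:30–14:30.
Quinn ∩ Grace ∩ Anders: 12:00–12:30.
Total common minutes: 30.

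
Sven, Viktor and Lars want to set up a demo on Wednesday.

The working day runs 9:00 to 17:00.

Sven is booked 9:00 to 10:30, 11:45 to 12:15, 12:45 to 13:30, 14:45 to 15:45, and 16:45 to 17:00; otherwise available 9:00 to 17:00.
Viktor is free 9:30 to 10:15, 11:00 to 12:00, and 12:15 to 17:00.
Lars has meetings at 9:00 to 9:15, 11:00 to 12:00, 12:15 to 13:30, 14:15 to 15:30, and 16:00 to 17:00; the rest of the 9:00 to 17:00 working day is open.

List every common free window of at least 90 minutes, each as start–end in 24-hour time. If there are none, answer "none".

Sven free within 09:00–17:00: 10:30–11:45, 12:15–12:45, 13:30–14:45, 15:45–16:45.
Lars free within 09:00–17:00: 09:15–11:00, 12:00–12:15, 13:30–14:15, 15:30–16:00.
Sven ∩ Viktor: 11:00–11:45, 12:15–12:45, 13:30–14:45, 15:45–16:45.
Sven ∩ Viktor ∩ Lars: 13:30–14:15, 15:45–16:00.
Windows ≥ 90 min: (none).

none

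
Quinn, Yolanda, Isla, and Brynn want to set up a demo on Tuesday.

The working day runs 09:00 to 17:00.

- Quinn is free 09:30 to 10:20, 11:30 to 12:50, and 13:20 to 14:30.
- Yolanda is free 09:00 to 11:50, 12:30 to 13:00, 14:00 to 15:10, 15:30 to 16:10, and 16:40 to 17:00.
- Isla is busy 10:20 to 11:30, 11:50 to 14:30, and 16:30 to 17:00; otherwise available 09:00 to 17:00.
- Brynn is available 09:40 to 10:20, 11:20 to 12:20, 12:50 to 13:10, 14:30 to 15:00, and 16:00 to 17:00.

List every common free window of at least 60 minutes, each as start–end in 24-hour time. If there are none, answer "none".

none

Isla free within 09:00–17:00: 09:00–10:20, 11:30–11:50, 14:30–16:30.
Quinn ∩ Yolanda: 09:30–10:20, 11:30–11:50, 12:30–12:50, 14:00–14:30.
Quinn ∩ Yolanda ∩ Isla: 09:30–10:20, 11:30–11:50.
Quinn ∩ Yolanda ∩ Isla ∩ Brynn: 09:40–10:20, 11:30–11:50.
Windows ≥ 60 min: (none).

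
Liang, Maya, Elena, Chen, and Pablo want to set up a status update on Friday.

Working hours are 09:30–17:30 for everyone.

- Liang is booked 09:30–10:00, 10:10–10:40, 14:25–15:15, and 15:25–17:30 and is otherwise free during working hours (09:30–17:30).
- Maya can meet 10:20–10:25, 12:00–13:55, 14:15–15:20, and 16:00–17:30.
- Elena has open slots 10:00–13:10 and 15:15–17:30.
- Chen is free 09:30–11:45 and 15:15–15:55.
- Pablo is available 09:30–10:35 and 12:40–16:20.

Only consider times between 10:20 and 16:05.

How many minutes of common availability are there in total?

Liang free within 09:30–17:30: 10:00–10:10, 10:40–14:25, 15:15–15:25.
Liang ∩ Maya: 12:00–13:55, 14:15–14:25, 15:15–15:20.
Liang ∩ Maya ∩ Elena: 12:00–13:10, 15:15–15:20.
Liang ∩ Maya ∩ Elena ∩ Chen: 15:15–15:20.
Liang ∩ Maya ∩ Elena ∩ Chen ∩ Pablo: 15:15–15:20.
Restricted to 10:20–16:05: 15:15–15:20.
Total common minutes: 5.

5 minutes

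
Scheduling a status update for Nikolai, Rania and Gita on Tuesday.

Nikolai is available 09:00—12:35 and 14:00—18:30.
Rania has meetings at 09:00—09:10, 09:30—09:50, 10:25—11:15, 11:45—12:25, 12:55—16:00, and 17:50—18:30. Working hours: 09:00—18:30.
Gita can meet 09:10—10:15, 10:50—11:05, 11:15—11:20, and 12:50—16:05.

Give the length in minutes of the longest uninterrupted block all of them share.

Rania free within 09:00–18:30: 09:10–09:30, 09:50–10:25, 11:15–11:45, 12:25–12:55, 16:00–17:50.
Nikolai ∩ Rania: 09:10–09:30, 09:50–10:25, 11:15–11:45, 12:25–12:35, 16:00–17:50.
Nikolai ∩ Rania ∩ Gita: 09:10–09:30, 09:50–10:15, 11:15–11:20, 16:00–16:05.
Common window lengths: 20, 25, 5, 5 min; longest is 25.

25 minutes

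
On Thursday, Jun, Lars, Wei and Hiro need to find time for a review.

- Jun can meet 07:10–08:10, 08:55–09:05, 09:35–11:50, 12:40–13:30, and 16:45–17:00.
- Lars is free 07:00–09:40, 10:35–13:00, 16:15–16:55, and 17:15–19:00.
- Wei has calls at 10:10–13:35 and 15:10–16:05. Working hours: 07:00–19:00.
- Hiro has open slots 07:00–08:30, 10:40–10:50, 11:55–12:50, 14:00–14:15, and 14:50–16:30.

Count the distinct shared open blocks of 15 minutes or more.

Wei free within 07:00–19:00: 07:00–10:10, 13:35–15:10, 16:05–19:00.
Jun ∩ Lars: 07:10–08:10, 08:55–09:05, 09:35–09:40, 10:35–11:50, 12:40–13:00, 16:45–16:55.
Jun ∩ Lars ∩ Wei: 07:10–08:10, 08:55–09:05, 09:35–09:40, 16:45–16:55.
Jun ∩ Lars ∩ Wei ∩ Hiro: 07:10–08:10.
Windows ≥ 15 min: 07:10–08:10.
That's 1 window.

1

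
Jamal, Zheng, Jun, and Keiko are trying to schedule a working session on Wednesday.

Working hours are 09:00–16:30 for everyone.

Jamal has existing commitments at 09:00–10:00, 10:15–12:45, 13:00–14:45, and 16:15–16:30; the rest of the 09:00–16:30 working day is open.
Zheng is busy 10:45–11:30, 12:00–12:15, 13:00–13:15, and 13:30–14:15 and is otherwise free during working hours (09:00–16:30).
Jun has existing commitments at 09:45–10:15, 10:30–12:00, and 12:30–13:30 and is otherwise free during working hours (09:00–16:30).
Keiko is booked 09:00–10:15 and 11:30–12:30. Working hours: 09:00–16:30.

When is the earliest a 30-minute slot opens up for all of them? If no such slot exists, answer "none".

Jamal free within 09:00–16:30: 10:00–10:15, 12:45–13:00, 14:45–16:15.
Zheng free within 09:00–16:30: 09:00–10:45, 11:30–12:00, 12:15–13:00, 13:15–13:30, 14:15–16:30.
Jun free within 09:00–16:30: 09:00–09:45, 10:15–10:30, 12:00–12:30, 13:30–16:30.
Keiko free within 09:00–16:30: 10:15–11:30, 12:30–16:30.
Jamal ∩ Zheng: 10:00–10:15, 12:45–13:00, 14:45–16:15.
Jamal ∩ Zheng ∩ Jun: 14:45–16:15.
Jamal ∩ Zheng ∩ Jun ∩ Keiko: 14:45–16:15.
Windows ≥ 30 min: 14:45–16:15.
Earliest such window starts at 14:45.

14:45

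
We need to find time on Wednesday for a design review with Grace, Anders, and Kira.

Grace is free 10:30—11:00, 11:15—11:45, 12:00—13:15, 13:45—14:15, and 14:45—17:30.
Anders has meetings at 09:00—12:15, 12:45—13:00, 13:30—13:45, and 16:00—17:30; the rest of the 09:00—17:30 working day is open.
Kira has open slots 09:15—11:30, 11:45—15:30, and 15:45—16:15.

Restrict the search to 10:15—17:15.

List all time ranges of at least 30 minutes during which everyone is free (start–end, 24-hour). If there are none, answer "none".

12:15–12:45, 13:45–14:15, 14:45–15:30

Anders free within 09:00–17:30: 12:15–12:45, 13:00–13:30, 13:45–16:00.
Grace ∩ Anders: 12:15–12:45, 13:00–13:15, 13:45–14:15, 14:45–16:00.
Grace ∩ Anders ∩ Kira: 12:15–12:45, 13:00–13:15, 13:45–14:15, 14:45–15:30, 15:45–16:00.
Restricted to 10:15–17:15: 12:15–12:45, 13:00–13:15, 13:45–14:15, 14:45–15:30, 15:45–16:00.
Windows ≥ 30 min: 12:15–12:45, 13:45–14:15, 14:45–15:30.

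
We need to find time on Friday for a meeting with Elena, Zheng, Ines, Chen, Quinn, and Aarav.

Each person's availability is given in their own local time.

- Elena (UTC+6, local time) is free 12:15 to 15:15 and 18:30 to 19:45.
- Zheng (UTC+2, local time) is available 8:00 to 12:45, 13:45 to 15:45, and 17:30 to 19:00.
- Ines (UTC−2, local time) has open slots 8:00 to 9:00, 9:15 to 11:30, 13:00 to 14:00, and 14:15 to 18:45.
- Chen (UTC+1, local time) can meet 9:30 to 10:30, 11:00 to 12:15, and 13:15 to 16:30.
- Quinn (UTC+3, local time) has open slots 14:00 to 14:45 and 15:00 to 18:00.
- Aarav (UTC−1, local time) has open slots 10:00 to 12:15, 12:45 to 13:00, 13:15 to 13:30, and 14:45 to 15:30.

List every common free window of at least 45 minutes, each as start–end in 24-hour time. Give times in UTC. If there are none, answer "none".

Elena → UTC: 06:15–09:15, 12:30–13:45.
Zheng → UTC: 06:00–10:45, 11:45–13:45, 15:30–17:00.
Ines → UTC: 10:00–11:00, 11:15–13:30, 15:00–16:00, 16:15–20:45.
Chen → UTC: 08:30–09:30, 10:00–11:15, 12:15–15:30.
Quinn → UTC: 11:00–11:45, 12:00–15:00.
Aarav → UTC: 11:00–13:15, 13:45–14:00, 14:15–14:30, 15:45–16:30.
Elena ∩ Zheng: 06:15–09:15, 12:30–13:45.
Elena ∩ Zheng ∩ Ines: 12:30–13:30.
Elena ∩ Zheng ∩ Ines ∩ Chen: 12:30–13:30.
Elena ∩ Zheng ∩ Ines ∩ Chen ∩ Quinn: 12:30–13:30.
Elena ∩ Zheng ∩ Ines ∩ Chen ∩ Quinn ∩ Aarav: 12:30–13:15.
Windows ≥ 45 min: 12:30–13:15.

12:30–13:15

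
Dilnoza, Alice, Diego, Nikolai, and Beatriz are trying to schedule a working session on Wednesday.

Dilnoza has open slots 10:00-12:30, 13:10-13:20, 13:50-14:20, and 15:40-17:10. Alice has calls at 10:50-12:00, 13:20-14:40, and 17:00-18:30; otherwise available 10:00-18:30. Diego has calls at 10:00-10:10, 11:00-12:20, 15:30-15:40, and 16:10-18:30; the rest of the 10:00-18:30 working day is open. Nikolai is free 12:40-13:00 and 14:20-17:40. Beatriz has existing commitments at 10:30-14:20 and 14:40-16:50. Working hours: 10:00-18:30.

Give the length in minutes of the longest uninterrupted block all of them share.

0 minutes

Alice free within 10:00–18:30: 10:00–10:50, 12:00–13:20, 14:40–17:00.
Diego free within 10:00–18:30: 10:10–11:00, 12:20–15:30, 15:40–16:10.
Beatriz free within 10:00–18:30: 10:00–10:30, 14:20–14:40, 16:50–18:30.
Dilnoza ∩ Alice: 10:00–10:50, 12:00–12:30, 13:10–13:20, 15:40–17:00.
Dilnoza ∩ Alice ∩ Diego: 10:10–10:50, 12:20–12:30, 13:10–13:20, 15:40–16:10.
Dilnoza ∩ Alice ∩ Diego ∩ Nikolai: 15:40–16:10.
Dilnoza ∩ Alice ∩ Diego ∩ Nikolai ∩ Beatriz: (none).
No common window.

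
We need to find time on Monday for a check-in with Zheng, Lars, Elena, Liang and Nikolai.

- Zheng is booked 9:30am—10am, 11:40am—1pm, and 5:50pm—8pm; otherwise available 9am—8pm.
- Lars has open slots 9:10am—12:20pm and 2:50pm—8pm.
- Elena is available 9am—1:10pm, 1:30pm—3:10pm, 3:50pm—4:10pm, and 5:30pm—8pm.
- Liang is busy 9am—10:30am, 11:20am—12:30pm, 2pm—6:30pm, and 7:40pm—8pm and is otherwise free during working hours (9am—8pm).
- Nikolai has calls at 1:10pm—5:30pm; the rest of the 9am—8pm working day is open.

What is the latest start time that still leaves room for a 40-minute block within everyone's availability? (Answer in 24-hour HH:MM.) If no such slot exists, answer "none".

Zheng free within 09:00–20:00: 09:00–09:30, 10:00–11:40, 13:00–17:50.
Liang free within 09:00–20:00: 10:30–11:20, 12:30–14:00, 18:30–19:40.
Nikolai free within 09:00–20:00: 09:00–13:10, 17:30–20:00.
Zheng ∩ Lars: 09:10–09:30, 10:00–11:40, 14:50–17:50.
Zheng ∩ Lars ∩ Elena: 09:10–09:30, 10:00–11:40, 14:50–15:10, 15:50–16:10, 17:30–17:50.
Zheng ∩ Lars ∩ Elena ∩ Liang: 10:30–11:20.
Zheng ∩ Lars ∩ Elena ∩ Liang ∩ Nikolai: 10:30–11:20.
Windows ≥ 40 min: 10:30–11:20.
Latest start in the last window 10:30–11:20 is 11:20 − 40 min = 10:40.

10:40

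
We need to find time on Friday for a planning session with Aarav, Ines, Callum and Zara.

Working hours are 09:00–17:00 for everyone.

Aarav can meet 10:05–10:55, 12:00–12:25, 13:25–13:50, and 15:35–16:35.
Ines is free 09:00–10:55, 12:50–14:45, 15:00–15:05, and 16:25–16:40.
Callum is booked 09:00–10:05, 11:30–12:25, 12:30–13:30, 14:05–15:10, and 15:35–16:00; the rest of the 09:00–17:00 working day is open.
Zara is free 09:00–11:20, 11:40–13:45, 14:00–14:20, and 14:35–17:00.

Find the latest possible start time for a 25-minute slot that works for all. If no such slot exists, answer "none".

10:30

Callum free within 09:00–17:00: 10:05–11:30, 12:25–12:30, 13:30–14:05, 15:10–15:35, 16:00–17:00.
Aarav ∩ Ines: 10:05–10:55, 13:25–13:50, 16:25–16:35.
Aarav ∩ Ines ∩ Callum: 10:05–10:55, 13:30–13:50, 16:25–16:35.
Aarav ∩ Ines ∩ Callum ∩ Zara: 10:05–10:55, 13:30–13:45, 16:25–16:35.
Windows ≥ 25 min: 10:05–10:55.
Latest start in the last window 10:05–10:55 is 10:55 − 25 min = 10:30.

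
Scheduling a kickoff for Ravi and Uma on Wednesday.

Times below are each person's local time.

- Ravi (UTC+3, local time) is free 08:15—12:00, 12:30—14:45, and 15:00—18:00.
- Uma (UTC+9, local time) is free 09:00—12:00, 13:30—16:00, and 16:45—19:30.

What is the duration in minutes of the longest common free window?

105 minutes

Ravi → UTC: 05:15–09:00, 09:30–11:45, 12:00–15:00.
Uma → UTC: 00:00–03:00, 04:30–07:00, 07:45–10:30.
Ravi ∩ Uma: 05:15–07:00, 07:45–09:00, 09:30–10:30.
Common window lengths: 105, 75, 60 min; longest is 105.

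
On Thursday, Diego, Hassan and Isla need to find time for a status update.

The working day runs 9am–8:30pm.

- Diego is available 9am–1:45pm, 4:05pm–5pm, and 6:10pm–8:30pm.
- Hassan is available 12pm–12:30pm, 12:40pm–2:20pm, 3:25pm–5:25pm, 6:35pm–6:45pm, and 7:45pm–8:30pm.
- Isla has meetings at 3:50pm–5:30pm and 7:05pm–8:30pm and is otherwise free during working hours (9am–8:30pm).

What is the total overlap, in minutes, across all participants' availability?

105 minutes

Isla free within 09:00–20:30: 09:00–15:50, 17:30–19:05.
Diego ∩ Hassan: 12:00–12:30, 12:40–13:45, 16:05–17:00, 18:35–18:45, 19:45–20:30.
Diego ∩ Hassan ∩ Isla: 12:00–12:30, 12:40–13:45, 18:35–18:45.
Total common minutes: 30 + 65 + 10 = 105.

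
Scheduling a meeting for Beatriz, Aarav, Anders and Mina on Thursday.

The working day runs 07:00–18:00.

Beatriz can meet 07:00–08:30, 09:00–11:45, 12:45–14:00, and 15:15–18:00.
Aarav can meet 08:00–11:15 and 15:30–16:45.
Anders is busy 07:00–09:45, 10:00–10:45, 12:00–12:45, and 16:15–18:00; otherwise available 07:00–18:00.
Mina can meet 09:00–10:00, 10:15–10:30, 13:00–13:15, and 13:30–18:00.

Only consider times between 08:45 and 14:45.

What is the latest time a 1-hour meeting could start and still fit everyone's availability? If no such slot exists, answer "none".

Anders free within 07:00–18:00: 09:45–10:00, 10:45–12:00, 12:45–16:15.
Beatriz ∩ Aarav: 08:00–08:30, 09:00–11:15, 15:30–16:45.
Beatriz ∩ Aarav ∩ Anders: 09:45–10:00, 10:45–11:15, 15:30–16:15.
Beatriz ∩ Aarav ∩ Anders ∩ Mina: 09:45–10:00, 15:30–16:15.
Restricted to 08:45–14:45: 09:45–10:00.
Windows ≥ 60 min: (none).

none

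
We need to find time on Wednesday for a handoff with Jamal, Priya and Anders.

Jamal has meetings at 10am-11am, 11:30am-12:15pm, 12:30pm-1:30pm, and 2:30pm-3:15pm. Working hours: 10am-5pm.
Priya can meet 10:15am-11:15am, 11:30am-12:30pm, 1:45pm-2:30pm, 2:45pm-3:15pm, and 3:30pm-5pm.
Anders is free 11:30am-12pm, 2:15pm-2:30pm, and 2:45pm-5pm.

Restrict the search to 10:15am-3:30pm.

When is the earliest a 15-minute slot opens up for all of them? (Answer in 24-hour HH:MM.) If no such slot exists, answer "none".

Jamal free within 10:00–17:00: 11:00–11:30, 12:15–12:30, 13:30–14:30, 15:15–17:00.
Jamal ∩ Priya: 11:00–11:15, 12:15–12:30, 13:45–14:30, 15:30–17:00.
Jamal ∩ Priya ∩ Anders: 14:15–14:30, 15:30–17:00.
Restricted to 10:15–15:30: 14:15–14:30.
Windows ≥ 15 min: 14:15–14:30.
Earliest such window starts at 14:15.

14:15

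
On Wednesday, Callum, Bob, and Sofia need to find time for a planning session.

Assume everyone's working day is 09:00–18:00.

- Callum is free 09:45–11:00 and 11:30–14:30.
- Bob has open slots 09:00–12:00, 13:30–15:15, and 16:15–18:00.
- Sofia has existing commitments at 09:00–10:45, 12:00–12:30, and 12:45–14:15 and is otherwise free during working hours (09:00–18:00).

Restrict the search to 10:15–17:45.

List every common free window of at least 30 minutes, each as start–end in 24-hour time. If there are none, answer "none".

Sofia free within 09:00–18:00: 10:45–12:00, 12:30–12:45, 14:15–18:00.
Callum ∩ Bob: 09:45–11:00, 11:30–12:00, 13:30–14:30.
Callum ∩ Bob ∩ Sofia: 10:45–11:00, 11:30–12:00, 14:15–14:30.
Restricted to 10:15–17:45: 10:45–11:00, 11:30–12:00, 14:15–14:30.
Windows ≥ 30 min: 11:30–12:00.

11:30–12:00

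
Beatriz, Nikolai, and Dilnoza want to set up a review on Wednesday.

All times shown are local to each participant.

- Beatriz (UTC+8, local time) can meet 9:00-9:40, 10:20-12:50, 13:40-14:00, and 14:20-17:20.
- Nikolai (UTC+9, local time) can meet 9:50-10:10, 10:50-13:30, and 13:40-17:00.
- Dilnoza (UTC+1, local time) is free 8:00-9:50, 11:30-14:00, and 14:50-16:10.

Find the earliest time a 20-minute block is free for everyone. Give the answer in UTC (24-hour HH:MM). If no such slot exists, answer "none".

07:00

Beatriz → UTC: 01:00–01:40, 02:20–04:50, 05:40–06:00, 06:20–09:20.
Nikolai → UTC: 00:50–01:10, 01:50–04:30, 04:40–08:00.
Dilnoza → UTC: 07:00–08:50, 10:30–13:00, 13:50–15:10.
Beatriz ∩ Nikolai: 01:00–01:10, 02:20–04:30, 04:40–04:50, 05:40–06:00, 06:20–08:00.
Beatriz ∩ Nikolai ∩ Dilnoza: 07:00–08:00.
Windows ≥ 20 min: 07:00–08:00.
Earliest such window starts at 07:00.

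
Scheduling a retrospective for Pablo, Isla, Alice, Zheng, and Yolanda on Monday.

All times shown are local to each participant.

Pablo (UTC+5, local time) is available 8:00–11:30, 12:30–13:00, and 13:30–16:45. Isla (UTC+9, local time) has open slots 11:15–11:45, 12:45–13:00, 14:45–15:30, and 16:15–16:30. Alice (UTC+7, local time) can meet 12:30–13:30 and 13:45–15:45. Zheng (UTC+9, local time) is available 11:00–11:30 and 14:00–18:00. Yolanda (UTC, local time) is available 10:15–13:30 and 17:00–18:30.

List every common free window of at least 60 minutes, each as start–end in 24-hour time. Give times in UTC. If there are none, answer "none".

Pablo → UTC: 03:00–06:30, 07:30–08:00, 08:30–11:45.
Isla → UTC: 02:15–02:45, 03:45–04:00, 05:45–06:30, 07:15–07:30.
Alice → UTC: 05:30–06:30, 06:45–08:45.
Zheng → UTC: 02:00–02:30, 05:00–09:00.
Yolanda → UTC: 10:15–13:30, 17:00–18:30.
Pablo ∩ Isla: 03:45–04:00, 05:45–06:30.
Pablo ∩ Isla ∩ Alice: 05:45–06:30.
Pablo ∩ Isla ∩ Alice ∩ Zheng: 05:45–06:30.
Pablo ∩ Isla ∩ Alice ∩ Zheng ∩ Yolanda: (none).
Windows ≥ 60 min: (none).

none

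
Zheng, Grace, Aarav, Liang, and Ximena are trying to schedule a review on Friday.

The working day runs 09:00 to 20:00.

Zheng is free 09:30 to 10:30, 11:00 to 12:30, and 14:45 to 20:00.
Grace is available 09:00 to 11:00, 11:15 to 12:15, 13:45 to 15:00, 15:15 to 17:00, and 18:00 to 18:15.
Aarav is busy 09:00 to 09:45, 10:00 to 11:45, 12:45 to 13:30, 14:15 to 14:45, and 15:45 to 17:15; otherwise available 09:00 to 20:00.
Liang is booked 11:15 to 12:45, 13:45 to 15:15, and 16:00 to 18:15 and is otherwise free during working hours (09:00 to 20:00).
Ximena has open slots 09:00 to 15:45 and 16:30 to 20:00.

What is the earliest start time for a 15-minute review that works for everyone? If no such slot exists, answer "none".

09:45

Aarav free within 09:00–20:00: 09:45–10:00, 11:45–12:45, 13:30–14:15, 14:45–15:45, 17:15–20:00.
Liang free within 09:00–20:00: 09:00–11:15, 12:45–13:45, 15:15–16:00, 18:15–20:00.
Zheng ∩ Grace: 09:30–10:30, 11:15–12:15, 14:45–15:00, 15:15–17:00, 18:00–18:15.
Zheng ∩ Grace ∩ Aarav: 09:45–10:00, 11:45–12:15, 14:45–15:00, 15:15–15:45, 18:00–18:15.
Zheng ∩ Grace ∩ Aarav ∩ Liang: 09:45–10:00, 15:15–15:45.
Zheng ∩ Grace ∩ Aarav ∩ Liang ∩ Ximena: 09:45–10:00, 15:15–15:45.
Windows ≥ 15 min: 09:45–10:00, 15:15–15:45.
Earliest such window starts at 09:45.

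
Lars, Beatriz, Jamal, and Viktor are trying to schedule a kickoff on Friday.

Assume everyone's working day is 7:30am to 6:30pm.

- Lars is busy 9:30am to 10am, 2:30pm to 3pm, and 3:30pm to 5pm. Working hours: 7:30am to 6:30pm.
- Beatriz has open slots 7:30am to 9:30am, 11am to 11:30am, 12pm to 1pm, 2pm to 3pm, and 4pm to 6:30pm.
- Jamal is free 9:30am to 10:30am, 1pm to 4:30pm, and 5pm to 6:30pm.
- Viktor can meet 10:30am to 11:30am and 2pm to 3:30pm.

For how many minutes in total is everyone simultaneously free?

30 minutes

Lars free within 07:30–18:30: 07:30–09:30, 10:00–14:30, 15:00–15:30, 17:00–18:30.
Lars ∩ Beatriz: 07:30–09:30, 11:00–11:30, 12:00–13:00, 14:00–14:30, 17:00–18:30.
Lars ∩ Beatriz ∩ Jamal: 14:00–14:30, 17:00–18:30.
Lars ∩ Beatriz ∩ Jamal ∩ Viktor: 14:00–14:30.
Total common minutes: 30.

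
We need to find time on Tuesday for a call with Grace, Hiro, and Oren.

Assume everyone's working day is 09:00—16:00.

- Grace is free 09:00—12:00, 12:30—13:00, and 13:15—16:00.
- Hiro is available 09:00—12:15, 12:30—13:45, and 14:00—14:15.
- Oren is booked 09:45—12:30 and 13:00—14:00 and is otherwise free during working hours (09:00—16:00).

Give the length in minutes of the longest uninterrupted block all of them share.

Oren free within 09:00–16:00: 09:00–09:45, 12:30–13:00, 14:00–16:00.
Grace ∩ Hiro: 09:00–12:00, 12:30–13:00, 13:15–13:45, 14:00–14:15.
Grace ∩ Hiro ∩ Oren: 09:00–09:45, 12:30–13:00, 14:00–14:15.
Common window lengths: 45, 30, 15 min; longest is 45.

45 minutes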